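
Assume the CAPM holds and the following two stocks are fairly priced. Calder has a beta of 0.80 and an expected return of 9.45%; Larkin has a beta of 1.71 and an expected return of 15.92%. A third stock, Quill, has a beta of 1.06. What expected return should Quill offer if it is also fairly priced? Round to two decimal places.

MRP (SML slope) = (15.92% − 9.45%) / (1.71 − 0.80) = 6.47% / 0.91 = 7.1099%
R_f (intercept) = 9.45% − 0.80 × 7.1099% = 3.7621%
E(R_Quill) = R_f + β × MRP = 3.7621% + 1.06 × 7.1099% = 11.30%

11.30%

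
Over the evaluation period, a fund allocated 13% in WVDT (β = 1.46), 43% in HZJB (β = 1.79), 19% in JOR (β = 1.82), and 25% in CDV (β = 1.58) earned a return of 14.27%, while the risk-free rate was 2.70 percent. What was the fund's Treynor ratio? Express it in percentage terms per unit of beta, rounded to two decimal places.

6.80%

β_P = 0.13×1.46 + 0.43×1.79 + 0.19×1.82 + 0.25×1.58 = 1.7003
Treynor = (R_P − R_f) / β_P = (14.27% − 2.70%) / 1.7003 = 11.57% / 1.7003 = 6.80%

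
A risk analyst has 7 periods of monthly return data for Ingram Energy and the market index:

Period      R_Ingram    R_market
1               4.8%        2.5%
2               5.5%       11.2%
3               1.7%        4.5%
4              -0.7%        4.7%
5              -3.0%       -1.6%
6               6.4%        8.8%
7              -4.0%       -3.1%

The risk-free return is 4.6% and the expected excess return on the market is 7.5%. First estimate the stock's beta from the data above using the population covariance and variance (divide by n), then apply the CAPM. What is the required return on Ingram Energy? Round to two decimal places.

9.78%

Mean R_i = (4.8 + 5.5 + 1.7 − 0.7 − 3.0 + 6.4 − 4.0) / 7 = 1.5286%
Mean R_m = (2.5 + 11.2 + 4.5 + 4.7 − 1.6 + 8.8 − 3.1) / 7 = 3.8571%
Σ(R_i − R̄_i)(R_m − R̄_m) = 110.2086  ⇒  Cov = 110.2086 / 7 = 15.7441
Σ(R_m − R̄_m)² = 159.4971  ⇒  Var(R_m) = 159.4971 / 7 = 22.7853
β = Cov / Var(R_m) = 15.7441 / 22.7853 = 0.6910
E(R) = R_f + β × MRP = 4.6% + 0.6910 × 7.5% = 9.78%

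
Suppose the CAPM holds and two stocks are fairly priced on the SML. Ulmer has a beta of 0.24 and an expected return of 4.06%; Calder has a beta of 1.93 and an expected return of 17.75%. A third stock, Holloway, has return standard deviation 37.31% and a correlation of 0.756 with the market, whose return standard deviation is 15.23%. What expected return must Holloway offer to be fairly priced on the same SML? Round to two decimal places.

17.12%

MRP = (17.75% − 4.06%) / (1.93 − 0.24) = 8.1006%
R_f = 4.06% − 0.24 × 8.1006% = 2.1159%
β_Holloway = ρ·σ_i/σ_m = 0.756 × 37.31 / 15.23 = 1.8520
E(R_Holloway) = R_f + β × MRP = 2.1159% + 1.8520 × 8.1006% = 17.12%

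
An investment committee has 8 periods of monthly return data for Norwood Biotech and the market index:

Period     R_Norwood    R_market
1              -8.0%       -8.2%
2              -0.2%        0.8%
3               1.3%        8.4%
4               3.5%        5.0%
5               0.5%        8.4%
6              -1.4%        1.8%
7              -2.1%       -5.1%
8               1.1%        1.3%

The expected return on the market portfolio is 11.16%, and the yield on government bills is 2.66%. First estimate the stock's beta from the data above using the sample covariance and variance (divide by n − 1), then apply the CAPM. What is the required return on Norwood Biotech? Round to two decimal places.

Mean R_i = (-8.0 − 0.2 + 1.3 + 3.5 + 0.5 − 1.4 − 2.1 + 1.1) / 8 = -0.6625%
Mean R_m = (-8.2 + 0.8 + 8.4 + 5.0 + 8.4 + 1.8 − 5.1 + 1.3) / 8 = 1.5500%
Σ(R_i − R̄_i)(R_m − R̄_m) = 115.8950  ⇒  Cov = 115.8950 / 7 = 16.5564
Σ(R_m − R̄_m)² = 245.7200  ⇒  Var(R_m) = 245.7200 / 7 = 35.1029
β = Cov / Var(R_m) = 16.5564 / 35.1029 = 0.4717
MRP = 11.16% − 2.66% = 8.50%
E(R) = R_f + β × MRP = 2.66% + 0.4717 × 8.50% = 6.67%

6.67%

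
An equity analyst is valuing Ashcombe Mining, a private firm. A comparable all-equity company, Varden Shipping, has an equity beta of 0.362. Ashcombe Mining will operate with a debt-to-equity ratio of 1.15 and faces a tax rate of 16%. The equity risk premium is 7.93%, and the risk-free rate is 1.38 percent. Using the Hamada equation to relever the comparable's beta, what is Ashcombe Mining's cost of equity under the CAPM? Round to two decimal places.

β_L = β_U × [1 + (1 − t)(D/E)] = 0.362 × [1 + (1 − 0.16) × 1.15]
    = 0.362 × [1 + 0.84 × 1.15] = 0.362 × 1.9660 = 0.7117
E(R) = R_f + β_L × MRP = 1.38% + 0.7117 × 7.93% = 7.02%

7.02%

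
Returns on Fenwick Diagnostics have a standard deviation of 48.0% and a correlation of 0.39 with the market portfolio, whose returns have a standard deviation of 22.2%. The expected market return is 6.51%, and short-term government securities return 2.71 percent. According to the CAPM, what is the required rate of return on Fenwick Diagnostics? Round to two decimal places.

β = ρ × σ_i / σ_m = 0.39 × 48.0% / 22.2% = 0.8432
MRP = 6.51% − 2.71% = 3.80%
E(R) = 2.71% + 0.8432 × 3.80% = 5.91%

5.91%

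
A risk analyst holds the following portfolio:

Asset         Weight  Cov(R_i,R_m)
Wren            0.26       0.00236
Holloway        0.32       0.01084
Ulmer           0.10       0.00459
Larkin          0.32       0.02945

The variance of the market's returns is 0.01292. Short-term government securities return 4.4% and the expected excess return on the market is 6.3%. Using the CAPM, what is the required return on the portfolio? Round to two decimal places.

β_Wren = 0.00236 / 0.01292 = 0.1827
β_Holloway = 0.01084 / 0.01292 = 0.8390
β_Ulmer = 0.00459 / 0.01292 = 0.3553
β_Larkin = 0.02945 / 0.01292 = 2.2794
β_P = Σ w_i β_i = 0.26×0.1827 + 0.32×0.8390 + 0.10×0.3553 + 0.32×2.2794 = 1.0809
E(R_P) = R_f + β_P × MRP = 4.4% + 1.0809 × 6.3% = 11.21%

11.21%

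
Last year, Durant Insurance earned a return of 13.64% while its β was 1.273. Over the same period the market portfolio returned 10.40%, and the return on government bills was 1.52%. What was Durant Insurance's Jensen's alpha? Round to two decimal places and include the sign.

Market excess return = 10.40% − 1.52% = 8.88%
CAPM benchmark = R_f + β(R_m − R_f) = 1.52% + 1.273 × 8.88% = 12.82424%
α = actual − benchmark = 13.64% − 12.82424% = +0.82%

+0.82%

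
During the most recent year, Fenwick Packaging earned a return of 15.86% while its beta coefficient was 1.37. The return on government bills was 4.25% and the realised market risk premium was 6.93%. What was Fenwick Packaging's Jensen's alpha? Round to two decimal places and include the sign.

+2.12%

CAPM benchmark = R_f + β(R_m − R_f) = 4.25% + 1.37 × 6.93% = 13.7441%
α = actual − benchmark = 15.86% − 13.7441% = +2.12%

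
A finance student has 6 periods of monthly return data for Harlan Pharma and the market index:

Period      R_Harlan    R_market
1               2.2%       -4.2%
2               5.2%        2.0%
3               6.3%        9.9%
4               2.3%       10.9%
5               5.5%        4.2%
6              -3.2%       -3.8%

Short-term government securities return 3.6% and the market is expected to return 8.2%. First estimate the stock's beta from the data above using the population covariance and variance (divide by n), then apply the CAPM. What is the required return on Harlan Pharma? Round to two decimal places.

Mean R_i = (2.2 + 5.2 + 6.3 + 2.3 + 5.5 − 3.2) / 6 = 3.0500%
Mean R_m = (-4.2 + 2.0 + 9.9 + 10.9 + 4.2 − 3.8) / 6 = 3.1667%
Σ(R_i − R̄_i)(R_m − R̄_m) = 65.9100  ⇒  Cov = 65.9100 / 6 = 10.9850
Σ(R_m − R̄_m)² = 210.3733  ⇒  Var(R_m) = 210.3733 / 6 = 35.0622
β = Cov / Var(R_m) = 10.9850 / 35.0622 = 0.3133
MRP = 8.2% − 3.6% = 4.60%
E(R) = R_f + β × MRP = 3.6% + 0.3133 × 4.6% = 5.04%

5.04%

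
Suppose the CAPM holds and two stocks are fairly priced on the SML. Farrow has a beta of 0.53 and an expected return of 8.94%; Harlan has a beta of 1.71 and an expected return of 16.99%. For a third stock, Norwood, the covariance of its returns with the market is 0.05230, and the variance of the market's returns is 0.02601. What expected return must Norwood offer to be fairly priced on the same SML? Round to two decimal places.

19.04%

MRP = (16.99% − 8.94%) / (1.71 − 0.53) = 6.8220%
R_f = 8.94% − 0.53 × 6.8220% = 5.3243%
β_Norwood = Cov / Var(R_m) = 0.05230 / 0.02601 = 2.0108
E(R_Norwood) = R_f + β × MRP = 5.3243% + 2.0108 × 6.8220% = 19.04%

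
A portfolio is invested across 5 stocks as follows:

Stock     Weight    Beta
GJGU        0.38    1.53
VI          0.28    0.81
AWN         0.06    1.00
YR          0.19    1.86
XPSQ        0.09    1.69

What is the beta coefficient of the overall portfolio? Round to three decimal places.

1.374

β_P = Σ w_i β_i = 0.38×1.53 + 0.28×0.81 + 0.06×1.00 + 0.19×1.86 + 0.09×1.69 = 1.3737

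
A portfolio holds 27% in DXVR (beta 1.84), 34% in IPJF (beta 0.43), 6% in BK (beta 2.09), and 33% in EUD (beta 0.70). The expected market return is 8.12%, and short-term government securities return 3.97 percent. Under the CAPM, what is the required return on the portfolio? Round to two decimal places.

8.12%

β_P = Σ w_i β_i = 0.27×1.84 + 0.34×0.43 + 0.06×2.09 + 0.33×0.70 = 0.9994
MRP = 8.12% − 3.97% = 4.15%
E(R_P) = R_f + β_P × MRP = 3.97% + 0.9994 × 4.15% = 8.12%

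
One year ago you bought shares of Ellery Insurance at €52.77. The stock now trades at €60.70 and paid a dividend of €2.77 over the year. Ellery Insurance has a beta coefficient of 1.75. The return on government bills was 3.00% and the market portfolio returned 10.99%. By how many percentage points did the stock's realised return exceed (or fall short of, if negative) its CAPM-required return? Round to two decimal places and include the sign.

+3.29%

Realised HPR = (P1 + D1 − P0) / P0 = (60.70 + 2.77 − 52.77) / 52.77 = 10.70 / 52.77 = 20.2767%
MRP = 10.99% − 3.00% = 7.99%
CAPM required = R_f + β·MRP = 3.00% + 1.75 × 7.99% = 16.9825%
α = realised − required = 20.2767% − 16.9825% = +3.29%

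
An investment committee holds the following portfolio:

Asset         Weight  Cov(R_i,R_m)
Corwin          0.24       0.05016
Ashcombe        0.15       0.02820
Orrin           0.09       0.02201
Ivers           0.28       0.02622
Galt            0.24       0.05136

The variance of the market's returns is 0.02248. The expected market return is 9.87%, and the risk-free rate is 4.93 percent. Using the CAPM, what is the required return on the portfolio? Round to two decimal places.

13.26%

β_Corwin = 0.05016 / 0.02248 = 2.2313
β_Ashcombe = 0.02820 / 0.02248 = 1.2544
β_Orrin = 0.02201 / 0.02248 = 0.9791
β_Ivers = 0.02622 / 0.02248 = 1.1664
β_Galt = 0.05136 / 0.02248 = 2.2847
β_P = Σ w_i β_i = 0.24×2.2313 + 0.15×1.2544 + 0.09×0.9791 + 0.28×1.1664 + 0.24×2.2847 = 1.6867
MRP = 9.87% − 4.93% = 4.94%
E(R_P) = R_f + β_P × MRP = 4.93% + 1.6867 × 4.94% = 13.26%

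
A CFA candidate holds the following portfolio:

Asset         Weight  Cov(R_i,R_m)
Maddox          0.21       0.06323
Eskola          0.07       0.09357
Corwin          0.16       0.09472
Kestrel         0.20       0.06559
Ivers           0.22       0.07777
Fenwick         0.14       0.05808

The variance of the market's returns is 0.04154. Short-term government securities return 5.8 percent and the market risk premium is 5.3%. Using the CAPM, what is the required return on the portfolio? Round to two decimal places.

β_Maddox = 0.06323 / 0.04154 = 1.5221
β_Eskola = 0.09357 / 0.04154 = 2.2525
β_Corwin = 0.09472 / 0.04154 = 2.2802
β_Kestrel = 0.06559 / 0.04154 = 1.5790
β_Ivers = 0.07777 / 0.04154 = 1.8722
β_Fenwick = 0.05808 / 0.04154 = 1.3982
β_P = Σ w_i β_i = 0.21×1.5221 + 0.07×2.2525 + 0.16×2.2802 + 0.20×1.5790 + 0.22×1.8722 + 0.14×1.3982 = 1.7656
E(R_P) = R_f + β_P × MRP = 5.8% + 1.7656 × 5.3% = 15.16%

15.16%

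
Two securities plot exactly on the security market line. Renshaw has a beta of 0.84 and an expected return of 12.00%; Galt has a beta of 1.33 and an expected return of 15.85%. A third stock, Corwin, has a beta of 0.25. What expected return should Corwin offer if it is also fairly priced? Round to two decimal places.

MRP (SML slope) = (15.85% − 12.00%) / (1.33 − 0.84) = 3.85% / 0.49 = 7.8571%
R_f (intercept) = 12.00% − 0.84 × 7.8571% = 5.4000%
E(R_Corwin) = R_f + β × MRP = 5.4000% + 0.25 × 7.8571% = 7.36%

7.36%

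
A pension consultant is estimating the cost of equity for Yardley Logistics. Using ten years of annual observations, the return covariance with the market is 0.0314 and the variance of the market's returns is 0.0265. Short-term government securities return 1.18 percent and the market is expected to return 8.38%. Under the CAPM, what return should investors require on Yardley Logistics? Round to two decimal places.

β = Cov(R_i, R_m) / Var(R_m) = 0.0314 / 0.0265 = 1.1849
MRP = 8.38% − 1.18% = 7.20%
E(R) = R_f + β × MRP = 1.18% + 1.1849 × 7.20% = 9.71%

9.71%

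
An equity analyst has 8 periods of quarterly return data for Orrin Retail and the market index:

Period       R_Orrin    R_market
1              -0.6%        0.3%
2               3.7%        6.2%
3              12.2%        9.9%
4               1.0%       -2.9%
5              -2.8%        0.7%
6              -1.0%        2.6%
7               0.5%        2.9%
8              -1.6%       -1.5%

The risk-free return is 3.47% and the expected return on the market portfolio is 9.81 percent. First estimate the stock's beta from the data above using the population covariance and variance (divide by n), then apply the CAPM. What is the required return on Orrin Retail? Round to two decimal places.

Mean R_i = (-0.6 + 3.7 + 12.2 + 1.0 − 2.8 − 1.0 + 0.5 − 1.6) / 8 = 1.4250%
Mean R_m = (0.3 + 6.2 + 9.9 − 2.9 + 0.7 + 2.6 + 2.9 − 1.5) / 8 = 2.2750%
Σ(R_i − R̄_i)(R_m − R̄_m) = 113.9950  ⇒  Cov = 113.9950 / 8 = 14.2494
Σ(R_m − R̄_m)² = 121.4550  ⇒  Var(R_m) = 121.4550 / 8 = 15.1819
β = Cov / Var(R_m) = 14.2494 / 15.1819 = 0.9386
MRP = 9.81% − 3.47% = 6.34%
E(R) = R_f + β × MRP = 3.47% + 0.9386 × 6.34% = 9.42%

9.42%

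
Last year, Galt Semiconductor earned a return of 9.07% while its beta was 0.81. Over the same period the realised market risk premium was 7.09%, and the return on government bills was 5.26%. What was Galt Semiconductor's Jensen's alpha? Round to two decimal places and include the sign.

CAPM benchmark = R_f + β(R_m − R_f) = 5.26% + 0.81 × 7.09% = 11.0029%
α = actual − benchmark = 9.07% − 11.0029% = -1.93%

-1.93%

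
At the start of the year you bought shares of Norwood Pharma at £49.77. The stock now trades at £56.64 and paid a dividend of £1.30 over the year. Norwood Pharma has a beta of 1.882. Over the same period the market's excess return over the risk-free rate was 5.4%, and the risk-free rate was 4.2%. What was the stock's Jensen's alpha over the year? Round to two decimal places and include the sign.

Realised HPR = (P1 + D1 − P0) / P0 = (56.64 + 1.30 − 49.77) / 49.77 = 8.17 / 49.77 = 16.4155%
CAPM required = R_f + β·MRP = 4.2% + 1.882 × 5.4% = 14.3628%
α = realised − required = 16.4155% − 14.3628% = +2.05%

+2.05%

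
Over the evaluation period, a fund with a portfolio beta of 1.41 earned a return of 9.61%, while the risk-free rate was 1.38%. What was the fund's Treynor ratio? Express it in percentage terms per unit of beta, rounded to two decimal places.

Treynor = (R_P − R_f) / β_P = (9.61% − 1.38%) / 1.4100 = 8.23% / 1.4100 = 5.84%

5.84%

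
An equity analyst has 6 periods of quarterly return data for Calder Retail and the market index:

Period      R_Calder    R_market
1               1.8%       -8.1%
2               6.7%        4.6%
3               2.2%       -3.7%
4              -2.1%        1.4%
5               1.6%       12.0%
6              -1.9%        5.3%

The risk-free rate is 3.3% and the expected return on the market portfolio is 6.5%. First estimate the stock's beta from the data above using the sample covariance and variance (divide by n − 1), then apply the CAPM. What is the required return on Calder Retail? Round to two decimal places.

Mean R_i = (1.8 + 6.7 + 2.2 − 2.1 + 1.6 − 1.9) / 6 = 1.3833%
Mean R_m = (-8.1 + 4.6 − 3.7 + 1.4 + 12.0 + 5.3) / 6 = 1.9167%
Σ(R_i − R̄_i)(R_m − R̄_m) = -1.6183  ⇒  Cov = -1.6183 / 5 = -0.3237
Σ(R_m − R̄_m)² = 252.4683  ⇒  Var(R_m) = 252.4683 / 5 = 50.4937
β = Cov / Var(R_m) = -0.3237 / 50.4937 = -0.0064
MRP = 6.5% − 3.3% = 3.20%
E(R) = R_f + β × MRP = 3.3% + -0.0064 × 3.2% = 3.28%

3.28%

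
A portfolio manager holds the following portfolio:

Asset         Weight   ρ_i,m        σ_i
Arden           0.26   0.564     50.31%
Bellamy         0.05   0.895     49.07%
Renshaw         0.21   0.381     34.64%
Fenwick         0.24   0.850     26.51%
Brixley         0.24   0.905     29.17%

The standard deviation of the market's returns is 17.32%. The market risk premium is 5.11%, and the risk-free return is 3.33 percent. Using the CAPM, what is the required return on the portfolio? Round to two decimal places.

β_Arden = 0.564 × 50.31% / 17.32% = 1.6383
β_Bellamy = 0.895 × 49.07% / 17.32% = 2.5357
β_Renshaw = 0.381 × 34.64% / 17.32% = 0.7620
β_Fenwick = 0.850 × 26.51% / 17.32% = 1.3010
β_Brixley = 0.905 × 29.17% / 17.32% = 1.5242
β_P = Σ w_i β_i = 0.26×1.6383 + 0.05×2.5357 + 0.21×0.7620 + 0.24×1.3010 + 0.24×1.5242 = 1.3908
E(R_P) = R_f + β_P × MRP = 3.33% + 1.3908 × 5.11% = 10.44%

10.44%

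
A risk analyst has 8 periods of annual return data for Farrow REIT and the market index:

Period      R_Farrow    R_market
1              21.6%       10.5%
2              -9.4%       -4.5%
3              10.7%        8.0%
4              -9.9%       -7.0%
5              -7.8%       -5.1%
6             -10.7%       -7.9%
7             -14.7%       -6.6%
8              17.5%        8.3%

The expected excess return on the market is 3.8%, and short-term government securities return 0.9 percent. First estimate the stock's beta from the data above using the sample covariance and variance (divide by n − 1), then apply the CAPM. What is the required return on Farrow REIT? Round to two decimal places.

7.68%

Mean R_i = (21.6 − 9.4 + 10.7 − 9.9 − 7.8 − 10.7 − 14.7 + 17.5) / 8 = -0.3375%
Mean R_m = (10.5 − 4.5 + 8.0 − 7.0 − 5.1 − 7.9 − 6.6 + 8.3) / 8 = -0.5375%
Σ(R_i − R̄_i)(R_m − R̄_m) = 789.1288  ⇒  Cov = 789.1288 / 7 = 112.7327
Σ(R_m − R̄_m)² = 442.0588  ⇒  Var(R_m) = 442.0588 / 7 = 63.1513
β = Cov / Var(R_m) = 112.7327 / 63.1513 = 1.7851
E(R) = R_f + β × MRP = 0.9% + 1.7851 × 3.8% = 7.68%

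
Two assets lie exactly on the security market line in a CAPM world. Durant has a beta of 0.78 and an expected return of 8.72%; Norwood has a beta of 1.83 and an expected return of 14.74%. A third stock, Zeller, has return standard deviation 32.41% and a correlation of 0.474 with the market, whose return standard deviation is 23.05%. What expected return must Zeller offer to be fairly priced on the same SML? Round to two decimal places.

MRP = (14.74% − 8.72%) / (1.83 − 0.78) = 5.7333%
R_f = 8.72% − 0.78 × 5.7333% = 4.2480%
β_Zeller = ρ·σ_i/σ_m = 0.474 × 32.41 / 23.05 = 0.6665
E(R_Zeller) = R_f + β × MRP = 4.2480% + 0.6665 × 5.7333% = 8.07%

8.07%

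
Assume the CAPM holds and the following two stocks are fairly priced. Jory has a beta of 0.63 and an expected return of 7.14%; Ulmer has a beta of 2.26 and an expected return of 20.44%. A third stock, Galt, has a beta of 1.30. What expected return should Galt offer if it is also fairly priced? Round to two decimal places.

MRP (SML slope) = (20.44% − 7.14%) / (2.26 − 0.63) = 13.30% / 1.63 = 8.1595%
R_f (intercept) = 7.14% − 0.63 × 8.1595% = 1.9995%
E(R_Galt) = R_f + β × MRP = 1.9995% + 1.30 × 8.1595% = 12.61%

12.61%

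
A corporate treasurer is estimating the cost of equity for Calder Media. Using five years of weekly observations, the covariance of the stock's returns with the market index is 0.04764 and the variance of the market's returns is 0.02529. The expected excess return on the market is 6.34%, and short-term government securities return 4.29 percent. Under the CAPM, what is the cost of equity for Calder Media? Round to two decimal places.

16.23%

β = Cov(R_i, R_m) / Var(R_m) = 0.04764 / 0.02529 = 1.8837
E(R) = R_f + β × MRP = 4.29% + 1.8837 × 6.34% = 16.23%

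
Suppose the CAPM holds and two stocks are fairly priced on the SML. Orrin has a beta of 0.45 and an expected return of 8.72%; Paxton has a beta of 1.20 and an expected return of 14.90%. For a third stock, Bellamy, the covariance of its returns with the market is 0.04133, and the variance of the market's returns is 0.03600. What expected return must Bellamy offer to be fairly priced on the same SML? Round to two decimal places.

14.47%

MRP = (14.90% − 8.72%) / (1.20 − 0.45) = 8.2400%
R_f = 8.72% − 0.45 × 8.2400% = 5.0120%
β_Bellamy = Cov / Var(R_m) = 0.04133 / 0.03600 = 1.1481
E(R_Bellamy) = R_f + β × MRP = 5.0120% + 1.1481 × 8.2400% = 14.47%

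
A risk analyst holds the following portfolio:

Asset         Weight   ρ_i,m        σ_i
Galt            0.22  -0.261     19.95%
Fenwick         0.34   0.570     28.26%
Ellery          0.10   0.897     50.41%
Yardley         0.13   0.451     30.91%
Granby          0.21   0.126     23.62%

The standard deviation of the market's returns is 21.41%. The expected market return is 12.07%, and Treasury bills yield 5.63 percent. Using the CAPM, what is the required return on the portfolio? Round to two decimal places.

β_Galt = -0.261 × 19.95% / 21.41% = -0.2432
β_Fenwick = 0.570 × 28.26% / 21.41% = 0.7524
β_Ellery = 0.897 × 50.41% / 21.41% = 2.1120
β_Yardley = 0.451 × 30.91% / 21.41% = 0.6511
β_Granby = 0.126 × 23.62% / 21.41% = 0.1390
β_P = Σ w_i β_i = 0.22×-0.2432 + 0.34×0.7524 + 0.10×2.1120 + 0.13×0.6511 + 0.21×0.1390 = 0.5273
MRP = 12.07% − 5.63% = 6.44%
E(R_P) = R_f + β_P × MRP = 5.63% + 0.5273 × 6.44% = 9.03%

9.03%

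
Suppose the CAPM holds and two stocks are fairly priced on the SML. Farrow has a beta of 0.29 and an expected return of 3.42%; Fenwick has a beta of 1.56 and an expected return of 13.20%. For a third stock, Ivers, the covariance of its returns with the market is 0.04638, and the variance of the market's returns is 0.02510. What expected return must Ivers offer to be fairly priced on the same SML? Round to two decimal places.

MRP = (13.20% − 3.42%) / (1.56 − 0.29) = 7.7008%
R_f = 3.42% − 0.29 × 7.7008% = 1.1868%
β_Ivers = Cov / Var(R_m) = 0.04638 / 0.02510 = 1.8478
E(R_Ivers) = R_f + β × MRP = 1.1868% + 1.8478 × 7.7008% = 15.42%

15.42%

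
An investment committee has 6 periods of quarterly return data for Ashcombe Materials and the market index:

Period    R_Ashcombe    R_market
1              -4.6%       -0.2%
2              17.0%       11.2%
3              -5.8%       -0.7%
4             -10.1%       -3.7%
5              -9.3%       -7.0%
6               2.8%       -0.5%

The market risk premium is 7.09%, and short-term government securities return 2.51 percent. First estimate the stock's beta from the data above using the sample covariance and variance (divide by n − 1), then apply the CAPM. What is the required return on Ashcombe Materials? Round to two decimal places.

13.59%

Mean R_i = (-4.6 + 17.0 − 5.8 − 10.1 − 9.3 + 2.8) / 6 = -1.6667%
Mean R_m = (-0.2 + 11.2 − 0.7 − 3.7 − 7.0 − 0.5) / 6 = -0.1500%
Σ(R_i − R̄_i)(R_m − R̄_m) = 294.9500  ⇒  Cov = 294.9500 / 5 = 58.9900
Σ(R_m − R̄_m)² = 188.7750  ⇒  Var(R_m) = 188.7750 / 5 = 37.7550
β = Cov / Var(R_m) = 58.9900 / 37.7550 = 1.5624
E(R) = R_f + β × MRP = 2.51% + 1.5624 × 7.09% = 13.59%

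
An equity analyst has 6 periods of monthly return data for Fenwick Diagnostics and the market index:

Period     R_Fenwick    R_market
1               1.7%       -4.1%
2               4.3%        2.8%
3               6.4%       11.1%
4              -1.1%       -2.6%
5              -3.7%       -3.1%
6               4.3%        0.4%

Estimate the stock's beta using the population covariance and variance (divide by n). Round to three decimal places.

Mean R_i = (1.7 + 4.3 + 6.4 − 1.1 − 3.7 + 4.3) / 6 = 1.9833%
Mean R_m = (-4.1 + 2.8 + 11.1 − 2.6 − 3.1 + 0.4) / 6 = 0.7500%
Σ(R_i − R̄_i)(R_m − R̄_m) = 83.2350  ⇒  Cov = 83.2350 / 6 = 13.8725
Σ(R_m − R̄_m)² = 161.0150  ⇒  Var(R_m) = 161.0150 / 6 = 26.8358
β = Cov / Var(R_m) = 13.8725 / 26.8358 = 0.5169

0.517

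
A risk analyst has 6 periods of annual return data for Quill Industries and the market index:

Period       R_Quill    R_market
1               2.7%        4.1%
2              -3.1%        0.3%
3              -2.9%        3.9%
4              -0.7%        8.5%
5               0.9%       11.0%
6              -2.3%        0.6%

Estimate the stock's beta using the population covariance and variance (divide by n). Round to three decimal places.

Mean R_i = (2.7 − 3.1 − 2.9 − 0.7 + 0.9 − 2.3) / 6 = -0.9000%
Mean R_m = (4.1 + 0.3 + 3.9 + 8.5 + 11.0 + 0.6) / 6 = 4.7333%
Σ(R_i − R̄_i)(R_m − R̄_m) = 26.9600  ⇒  Cov = 26.9600 / 6 = 4.4933
Σ(R_m − R̄_m)² = 91.2933  ⇒  Var(R_m) = 91.2933 / 6 = 15.2156
β = Cov / Var(R_m) = 4.4933 / 15.2156 = 0.2953

0.295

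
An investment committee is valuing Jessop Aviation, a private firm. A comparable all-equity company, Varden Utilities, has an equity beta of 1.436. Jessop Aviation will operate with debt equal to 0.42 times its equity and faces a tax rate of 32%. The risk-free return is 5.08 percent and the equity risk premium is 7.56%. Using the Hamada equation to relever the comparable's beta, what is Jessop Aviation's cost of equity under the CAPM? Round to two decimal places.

β_L = β_U × [1 + (1 − t)(D/E)] = 1.436 × [1 + (1 − 0.32) × 0.42]
    = 1.436 × [1 + 0.68 × 0.42] = 1.436 × 1.2856 = 1.8461
E(R) = R_f + β_L × MRP = 5.08% + 1.8461 × 7.56% = 19.04%

19.04%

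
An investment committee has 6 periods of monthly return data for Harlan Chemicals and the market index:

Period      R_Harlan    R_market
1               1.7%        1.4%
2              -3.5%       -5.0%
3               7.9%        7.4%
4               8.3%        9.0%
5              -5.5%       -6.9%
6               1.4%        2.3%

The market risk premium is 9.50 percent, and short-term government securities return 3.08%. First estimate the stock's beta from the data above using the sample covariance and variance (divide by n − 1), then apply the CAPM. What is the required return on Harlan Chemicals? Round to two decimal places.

11.45%

Mean R_i = (1.7 − 3.5 + 7.9 + 8.3 − 5.5 + 1.4) / 6 = 1.7167%
Mean R_m = (1.4 − 5.0 + 7.4 + 9.0 − 6.9 + 2.3) / 6 = 1.3667%
Σ(R_i − R̄_i)(R_m − R̄_m) = 180.1333  ⇒  Cov = 180.1333 / 5 = 36.0267
Σ(R_m − R̄_m)² = 204.4133  ⇒  Var(R_m) = 204.4133 / 5 = 40.8827
β = Cov / Var(R_m) = 36.0267 / 40.8827 = 0.8812
E(R) = R_f + β × MRP = 3.08% + 0.8812 × 9.50% = 11.45%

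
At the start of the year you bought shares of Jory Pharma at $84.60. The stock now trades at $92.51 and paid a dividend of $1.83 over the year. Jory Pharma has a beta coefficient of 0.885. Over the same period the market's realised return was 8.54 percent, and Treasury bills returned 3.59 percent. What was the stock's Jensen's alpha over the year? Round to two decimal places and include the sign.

+3.54%

Realised HPR = (P1 + D1 − P0) / P0 = (92.51 + 1.83 − 84.60) / 84.60 = 9.74 / 84.60 = 11.5130%
MRP = 8.54% − 3.59% = 4.95%
CAPM required = R_f + β·MRP = 3.59% + 0.885 × 4.95% = 7.97075%
α = realised − required = 11.5130% − 7.97075% = +3.54%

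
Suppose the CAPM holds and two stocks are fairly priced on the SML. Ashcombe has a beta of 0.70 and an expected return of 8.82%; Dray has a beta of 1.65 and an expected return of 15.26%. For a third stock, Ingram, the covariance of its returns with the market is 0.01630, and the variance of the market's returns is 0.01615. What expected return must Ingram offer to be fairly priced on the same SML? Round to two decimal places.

MRP = (15.26% − 8.82%) / (1.65 − 0.70) = 6.7789%
R_f = 8.82% − 0.70 × 6.7789% = 4.0748%
β_Ingram = Cov / Var(R_m) = 0.01630 / 0.01615 = 1.0093
E(R_Ingram) = R_f + β × MRP = 4.0748% + 1.0093 × 6.7789% = 10.92%

10.92%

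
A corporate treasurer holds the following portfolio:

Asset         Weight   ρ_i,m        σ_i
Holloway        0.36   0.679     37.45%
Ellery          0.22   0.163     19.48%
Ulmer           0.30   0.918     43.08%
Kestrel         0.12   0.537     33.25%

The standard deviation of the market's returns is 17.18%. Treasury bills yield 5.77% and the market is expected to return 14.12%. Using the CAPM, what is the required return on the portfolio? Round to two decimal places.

17.37%

β_Holloway = 0.679 × 37.45% / 17.18% = 1.4801
β_Ellery = 0.163 × 19.48% / 17.18% = 0.1848
β_Ulmer = 0.918 × 43.08% / 17.18% = 2.3019
β_Kestrel = 0.537 × 33.25% / 17.18% = 1.0393
β_P = Σ w_i β_i = 0.36×1.4801 + 0.22×0.1848 + 0.30×2.3019 + 0.12×1.0393 = 1.3888
MRP = 14.12% − 5.77% = 8.35%
E(R_P) = R_f + β_P × MRP = 5.77% + 1.3888 × 8.35% = 17.37%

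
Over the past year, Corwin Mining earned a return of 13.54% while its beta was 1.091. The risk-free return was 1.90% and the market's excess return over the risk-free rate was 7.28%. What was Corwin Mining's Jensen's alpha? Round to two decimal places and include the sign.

+3.70%

CAPM benchmark = R_f + β(R_m − R_f) = 1.90% + 1.091 × 7.28% = 9.84248%
α = actual − benchmark = 13.54% − 9.84248% = +3.70%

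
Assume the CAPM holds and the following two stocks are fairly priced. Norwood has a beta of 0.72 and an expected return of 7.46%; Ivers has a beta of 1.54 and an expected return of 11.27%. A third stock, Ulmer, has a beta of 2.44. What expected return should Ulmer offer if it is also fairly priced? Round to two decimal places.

MRP (SML slope) = (11.27% − 7.46%) / (1.54 − 0.72) = 3.81% / 0.82 = 4.6463%
R_f (intercept) = 7.46% − 0.72 × 4.6463% = 4.1147%
E(R_Ulmer) = R_f + β × MRP = 4.1147% + 2.44 × 4.6463% = 15.45%

15.45%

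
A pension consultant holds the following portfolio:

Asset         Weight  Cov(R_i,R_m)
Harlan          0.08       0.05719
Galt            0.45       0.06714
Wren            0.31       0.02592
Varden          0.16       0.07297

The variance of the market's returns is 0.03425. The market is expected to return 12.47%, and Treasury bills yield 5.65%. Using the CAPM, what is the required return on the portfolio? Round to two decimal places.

16.50%

β_Harlan = 0.05719 / 0.03425 = 1.6698
β_Galt = 0.06714 / 0.03425 = 1.9603
β_Wren = 0.02592 / 0.03425 = 0.7568
β_Varden = 0.07297 / 0.03425 = 2.1305
β_P = Σ w_i β_i = 0.08×1.6698 + 0.45×1.9603 + 0.31×0.7568 + 0.16×2.1305 = 1.5912
MRP = 12.47% − 5.65% = 6.82%
E(R_P) = R_f + β_P × MRP = 5.65% + 1.5912 × 6.82% = 16.50%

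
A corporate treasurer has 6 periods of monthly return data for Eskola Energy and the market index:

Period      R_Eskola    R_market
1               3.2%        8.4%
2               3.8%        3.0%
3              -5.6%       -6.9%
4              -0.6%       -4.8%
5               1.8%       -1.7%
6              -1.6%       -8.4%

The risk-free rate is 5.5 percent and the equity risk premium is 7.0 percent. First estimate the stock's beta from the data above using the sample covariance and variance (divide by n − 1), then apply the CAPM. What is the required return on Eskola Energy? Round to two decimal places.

8.63%

Mean R_i = (3.2 + 3.8 − 5.6 − 0.6 + 1.8 − 1.6) / 6 = 0.1667%
Mean R_m = (8.4 + 3.0 − 6.9 − 4.8 − 1.7 − 8.4) / 6 = -1.7333%
Σ(R_i − R̄_i)(R_m − R̄_m) = 91.9133  ⇒  Cov = 91.9133 / 5 = 18.3827
Σ(R_m − R̄_m)² = 205.6333  ⇒  Var(R_m) = 205.6333 / 5 = 41.1267
β = Cov / Var(R_m) = 18.3827 / 41.1267 = 0.4470
E(R) = R_f + β × MRP = 5.5% + 0.4470 × 7.0% = 8.63%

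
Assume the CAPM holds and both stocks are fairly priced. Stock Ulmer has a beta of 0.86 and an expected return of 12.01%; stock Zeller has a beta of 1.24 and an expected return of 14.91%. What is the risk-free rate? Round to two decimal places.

5.45%

Both satisfy E(R) = R_f + β·MRP, so the slope of the SML is
MRP = (14.91% − 12.01%) / (1.24 − 0.86) = 2.90% / 0.38 = 7.6316%
R_f = E(R_Ulmer) − β_Ulmer·MRP = 12.01% − 0.86 × 7.6316% = 5.4468%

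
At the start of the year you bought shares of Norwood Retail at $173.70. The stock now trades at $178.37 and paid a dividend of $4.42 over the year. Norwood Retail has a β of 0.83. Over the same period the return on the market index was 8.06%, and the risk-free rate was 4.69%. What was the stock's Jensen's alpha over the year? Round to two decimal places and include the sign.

-2.25%

Realised HPR = (P1 + D1 − P0) / P0 = (178.37 + 4.42 − 173.70) / 173.70 = 9.09 / 173.70 = 5.2332%
MRP = 8.06% − 4.69% = 3.37%
CAPM required = R_f + β·MRP = 4.69% + 0.83 × 3.37% = 7.4871%
α = realised − required = 5.2332% − 7.4871% = -2.25%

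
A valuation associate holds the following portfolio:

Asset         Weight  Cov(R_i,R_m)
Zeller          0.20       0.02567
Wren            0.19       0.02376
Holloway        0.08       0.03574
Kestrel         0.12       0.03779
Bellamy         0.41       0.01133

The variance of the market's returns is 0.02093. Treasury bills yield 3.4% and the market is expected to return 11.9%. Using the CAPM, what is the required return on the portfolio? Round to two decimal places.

12.21%

β_Zeller = 0.02567 / 0.02093 = 1.2265
β_Wren = 0.02376 / 0.02093 = 1.1352
β_Holloway = 0.03574 / 0.02093 = 1.7076
β_Kestrel = 0.03779 / 0.02093 = 1.8055
β_Bellamy = 0.01133 / 0.02093 = 0.5413
β_P = Σ w_i β_i = 0.20×1.2265 + 0.19×1.1352 + 0.08×1.7076 + 0.12×1.8055 + 0.41×0.5413 = 1.0362
MRP = 11.9% − 3.4% = 8.50%
E(R_P) = R_f + β_P × MRP = 3.4% + 1.0362 × 8.5% = 12.21%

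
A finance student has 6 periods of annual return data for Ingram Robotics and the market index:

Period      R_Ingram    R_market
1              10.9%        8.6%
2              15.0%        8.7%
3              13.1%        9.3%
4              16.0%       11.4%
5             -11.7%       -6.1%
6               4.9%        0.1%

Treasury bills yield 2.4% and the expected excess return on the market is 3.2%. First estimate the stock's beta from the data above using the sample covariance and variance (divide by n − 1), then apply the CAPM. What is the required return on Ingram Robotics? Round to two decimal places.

Mean R_i = (10.9 + 15.0 + 13.1 + 16.0 − 11.7 + 4.9) / 6 = 8.0333%
Mean R_m = (8.6 + 8.7 + 9.3 + 11.4 − 6.1 + 0.1) / 6 = 5.3333%
Σ(R_i − R̄_i)(R_m − R̄_m) = 343.2633  ⇒  Cov = 343.2633 / 5 = 68.6527
Σ(R_m − R̄_m)² = 232.6533  ⇒  Var(R_m) = 232.6533 / 5 = 46.5307
β = Cov / Var(R_m) = 68.6527 / 46.5307 = 1.4754
E(R) = R_f + β × MRP = 2.4% + 1.4754 × 3.2% = 7.12%

7.12%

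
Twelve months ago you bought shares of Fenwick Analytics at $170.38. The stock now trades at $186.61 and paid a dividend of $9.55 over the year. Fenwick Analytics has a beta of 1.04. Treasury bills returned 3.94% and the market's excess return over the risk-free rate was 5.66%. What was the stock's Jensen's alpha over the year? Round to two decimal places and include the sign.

+5.30%

Realised HPR = (P1 + D1 − P0) / P0 = (186.61 + 9.55 − 170.38) / 170.38 = 25.78 / 170.38 = 15.1309%
CAPM required = R_f + β·MRP = 3.94% + 1.04 × 5.66% = 9.8264%
α = realised − required = 15.1309% − 9.8264% = +5.30%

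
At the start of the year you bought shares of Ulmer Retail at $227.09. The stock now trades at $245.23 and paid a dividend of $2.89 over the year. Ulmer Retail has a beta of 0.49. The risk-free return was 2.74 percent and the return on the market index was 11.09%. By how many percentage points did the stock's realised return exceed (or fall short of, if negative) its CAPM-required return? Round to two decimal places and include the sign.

+2.43%

Realised HPR = (P1 + D1 − P0) / P0 = (245.23 + 2.89 − 227.09) / 227.09 = 21.03 / 227.09 = 9.2606%
MRP = 11.09% − 2.74% = 8.35%
CAPM required = R_f + β·MRP = 2.74% + 0.49 × 8.35% = 6.8315%
α = realised − required = 9.2606% − 6.8315% = +2.43%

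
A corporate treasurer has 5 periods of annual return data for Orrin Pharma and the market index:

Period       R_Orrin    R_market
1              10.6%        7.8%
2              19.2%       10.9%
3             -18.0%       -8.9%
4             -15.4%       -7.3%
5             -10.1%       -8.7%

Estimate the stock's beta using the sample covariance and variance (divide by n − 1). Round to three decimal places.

Mean R_i = (10.6 + 19.2 − 18.0 − 15.4 − 10.1) / 5 = -2.7400%
Mean R_m = (7.8 + 10.9 − 8.9 − 7.3 − 8.7) / 5 = -1.2400%
Σ(R_i − R̄_i)(R_m − R̄_m) = 635.4620  ⇒  Cov = 635.4620 / 4 = 158.8655
Σ(R_m − R̄_m)² = 380.1520  ⇒  Var(R_m) = 380.1520 / 4 = 95.0380
β = Cov / Var(R_m) = 158.8655 / 95.0380 = 1.6716

1.672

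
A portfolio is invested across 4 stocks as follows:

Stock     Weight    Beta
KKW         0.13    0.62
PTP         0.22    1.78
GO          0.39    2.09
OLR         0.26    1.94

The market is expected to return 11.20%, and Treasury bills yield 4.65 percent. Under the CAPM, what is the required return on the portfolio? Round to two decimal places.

16.39%

β_P = Σ w_i β_i = 0.13×0.62 + 0.22×1.78 + 0.39×2.09 + 0.26×1.94 = 1.7917
MRP = 11.20% − 4.65% = 6.55%
E(R_P) = R_f + β_P × MRP = 4.65% + 1.7917 × 6.55% = 16.39%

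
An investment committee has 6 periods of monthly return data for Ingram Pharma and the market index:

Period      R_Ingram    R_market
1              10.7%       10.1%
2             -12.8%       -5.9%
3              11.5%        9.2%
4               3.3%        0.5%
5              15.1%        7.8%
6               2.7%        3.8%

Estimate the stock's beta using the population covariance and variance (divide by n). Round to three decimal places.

1.535

Mean R_i = (10.7 − 12.8 + 11.5 + 3.3 + 15.1 + 2.7) / 6 = 5.0833%
Mean R_m = (10.1 − 5.9 + 9.2 + 0.5 + 7.8 + 3.8) / 6 = 4.2500%
Σ(R_i − R̄_i)(R_m − R̄_m) = 289.4550  ⇒  Cov = 289.4550 / 6 = 48.2425
Σ(R_m − R̄_m)² = 188.6150  ⇒  Var(R_m) = 188.6150 / 6 = 31.4358
β = Cov / Var(R_m) = 48.2425 / 31.4358 = 1.5346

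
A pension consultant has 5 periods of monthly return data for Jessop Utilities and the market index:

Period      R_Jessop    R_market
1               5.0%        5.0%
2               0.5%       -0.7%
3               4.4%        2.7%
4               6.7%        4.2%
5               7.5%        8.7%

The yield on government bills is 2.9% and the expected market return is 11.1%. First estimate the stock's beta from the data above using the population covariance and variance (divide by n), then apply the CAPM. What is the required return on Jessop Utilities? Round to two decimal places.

Mean R_i = (5.0 + 0.5 + 4.4 + 6.7 + 7.5) / 5 = 4.8200%
Mean R_m = (5.0 − 0.7 + 2.7 + 4.2 + 8.7) / 5 = 3.9800%
Σ(R_i − R̄_i)(R_m − R̄_m) = 34.0020  ⇒  Cov = 34.0020 / 5 = 6.8004
Σ(R_m − R̄_m)² = 46.9080  ⇒  Var(R_m) = 46.9080 / 5 = 9.3816
β = Cov / Var(R_m) = 6.8004 / 9.3816 = 0.7249
MRP = 11.1% − 2.9% = 8.20%
E(R) = R_f + β × MRP = 2.9% + 0.7249 × 8.2% = 8.84%

8.84%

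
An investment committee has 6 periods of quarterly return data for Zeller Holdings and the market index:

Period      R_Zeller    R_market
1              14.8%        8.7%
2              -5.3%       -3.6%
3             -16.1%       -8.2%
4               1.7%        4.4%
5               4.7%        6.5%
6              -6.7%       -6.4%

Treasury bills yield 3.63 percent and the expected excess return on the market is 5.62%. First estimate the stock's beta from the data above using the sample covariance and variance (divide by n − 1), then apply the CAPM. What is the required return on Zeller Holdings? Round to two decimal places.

11.52%

Mean R_i = (14.8 − 5.3 − 16.1 + 1.7 + 4.7 − 6.7) / 6 = -1.1500%
Mean R_m = (8.7 − 3.6 − 8.2 + 4.4 + 6.5 − 6.4) / 6 = 0.2333%
Σ(R_i − R̄_i)(R_m − R̄_m) = 362.3800  ⇒  Cov = 362.3800 / 5 = 72.4760
Σ(R_m − R̄_m)² = 258.1333  ⇒  Var(R_m) = 258.1333 / 5 = 51.6267
β = Cov / Var(R_m) = 72.4760 / 51.6267 = 1.4038
E(R) = R_f + β × MRP = 3.63% + 1.4038 × 5.62% = 11.52%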